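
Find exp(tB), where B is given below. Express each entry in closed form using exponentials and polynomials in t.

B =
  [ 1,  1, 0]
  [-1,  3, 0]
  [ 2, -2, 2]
e^{tB} =
  [-t*exp(2*t) + exp(2*t), t*exp(2*t), 0]
  [-t*exp(2*t), t*exp(2*t) + exp(2*t), 0]
  [2*t*exp(2*t), -2*t*exp(2*t), exp(2*t)]

Strategy: write B = P · J · P⁻¹ where J is a Jordan canonical form, so e^{tB} = P · e^{tJ} · P⁻¹, and e^{tJ} can be computed block-by-block.

B has Jordan form
J =
  [2, 1, 0]
  [0, 2, 0]
  [0, 0, 2]
(up to reordering of blocks).

Per-block formulas:
  For a 2×2 Jordan block J_2(2): exp(t · J_2(2)) = e^(2t)·(I + t·N), where N is the 2×2 nilpotent shift.
  For a 1×1 block at λ = 2: exp(t · [2]) = [e^(2t)].

After assembling e^{tJ} and conjugating by P, we get:

e^{tB} =
  [-t*exp(2*t) + exp(2*t), t*exp(2*t), 0]
  [-t*exp(2*t), t*exp(2*t) + exp(2*t), 0]
  [2*t*exp(2*t), -2*t*exp(2*t), exp(2*t)]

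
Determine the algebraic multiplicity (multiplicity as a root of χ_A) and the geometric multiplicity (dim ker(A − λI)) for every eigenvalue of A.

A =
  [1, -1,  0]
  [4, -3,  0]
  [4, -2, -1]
λ = -1: alg = 3, geom = 2

Step 1 — factor the characteristic polynomial to read off the algebraic multiplicities:
  χ_A(x) = (x + 1)^3

Step 2 — compute geometric multiplicities via the rank-nullity identity g(λ) = n − rank(A − λI):
  rank(A − (-1)·I) = 1, so dim ker(A − (-1)·I) = n − 1 = 2

Summary:
  λ = -1: algebraic multiplicity = 3, geometric multiplicity = 2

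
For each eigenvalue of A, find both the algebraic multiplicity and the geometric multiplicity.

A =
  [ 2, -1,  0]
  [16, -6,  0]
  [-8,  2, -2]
λ = -2: alg = 3, geom = 2

Step 1 — factor the characteristic polynomial to read off the algebraic multiplicities:
  χ_A(x) = (x + 2)^3

Step 2 — compute geometric multiplicities via the rank-nullity identity g(λ) = n − rank(A − λI):
  rank(A − (-2)·I) = 1, so dim ker(A − (-2)·I) = n − 1 = 2

Summary:
  λ = -2: algebraic multiplicity = 3, geometric multiplicity = 2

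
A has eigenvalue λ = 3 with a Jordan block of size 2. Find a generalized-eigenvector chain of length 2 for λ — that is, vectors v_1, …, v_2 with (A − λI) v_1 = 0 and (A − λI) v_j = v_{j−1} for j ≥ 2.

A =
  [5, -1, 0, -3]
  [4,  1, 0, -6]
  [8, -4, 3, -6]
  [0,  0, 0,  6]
A Jordan chain for λ = 3 of length 2:
v_1 = (2, 4, 8, 0)ᵀ
v_2 = (1, 0, 0, 0)ᵀ

Let N = A − (3)·I. We want v_2 with N^2 v_2 = 0 but N^1 v_2 ≠ 0; then v_{j-1} := N · v_j for j = 2, …, 2.

Pick v_2 = (1, 0, 0, 0)ᵀ.
Then v_1 = N · v_2 = (2, 4, 8, 0)ᵀ.

Sanity check: (A − (3)·I) v_1 = (0, 0, 0, 0)ᵀ = 0. ✓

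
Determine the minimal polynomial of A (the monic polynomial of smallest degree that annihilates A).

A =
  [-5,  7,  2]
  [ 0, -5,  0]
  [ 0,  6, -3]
x^3 + 13*x^2 + 55*x + 75

The characteristic polynomial is χ_A(x) = (x + 3)*(x + 5)^2, so the eigenvalues are known. The minimal polynomial is
  m_A(x) = Π_λ (x − λ)^{k_λ}
where k_λ is the size of the *largest* Jordan block for λ (equivalently, the smallest k with (A − λI)^k v = 0 for every generalised eigenvector v of λ).

  λ = -5: largest Jordan block has size 2, contributing (x + 5)^2
  λ = -3: largest Jordan block has size 1, contributing (x + 3)

So m_A(x) = (x + 3)*(x + 5)^2 = x^3 + 13*x^2 + 55*x + 75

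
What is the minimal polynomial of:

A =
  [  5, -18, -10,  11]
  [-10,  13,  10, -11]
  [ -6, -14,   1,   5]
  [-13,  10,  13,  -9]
x^4 - 10*x^3 + 250*x - 625

The characteristic polynomial is χ_A(x) = (x - 5)^3*(x + 5), so the eigenvalues are known. The minimal polynomial is
  m_A(x) = Π_λ (x − λ)^{k_λ}
where k_λ is the size of the *largest* Jordan block for λ (equivalently, the smallest k with (A − λI)^k v = 0 for every generalised eigenvector v of λ).

  λ = -5: largest Jordan block has size 1, contributing (x + 5)
  λ = 5: largest Jordan block has size 3, contributing (x − 5)^3

So m_A(x) = (x - 5)^3*(x + 5) = x^4 - 10*x^3 + 250*x - 625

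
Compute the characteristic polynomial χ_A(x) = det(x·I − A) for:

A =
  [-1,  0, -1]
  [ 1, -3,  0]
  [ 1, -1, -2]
x^3 + 6*x^2 + 12*x + 8

Expanding det(x·I − A) (e.g. by cofactor expansion or by noting that A is similar to its Jordan form J, which has the same characteristic polynomial as A) gives
  χ_A(x) = x^3 + 6*x^2 + 12*x + 8
which factors as (x + 2)^3. The eigenvalues (with algebraic multiplicities) are λ = -2 with multiplicity 3.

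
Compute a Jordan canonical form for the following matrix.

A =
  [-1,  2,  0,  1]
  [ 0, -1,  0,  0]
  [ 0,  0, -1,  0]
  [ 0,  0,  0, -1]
J_2(-1) ⊕ J_1(-1) ⊕ J_1(-1)

The characteristic polynomial is
  det(x·I − A) = x^4 + 4*x^3 + 6*x^2 + 4*x + 1 = (x + 1)^4

Eigenvalues and multiplicities (the geometric multiplicity of λ is n − rank(A − λI), which equals the number of Jordan blocks for λ):
  λ = -1: algebraic multiplicity = 4, geometric multiplicity = 3

Determining the block sizes for each eigenvalue:
  λ = -1: 3 blocks summing to 4 forces exactly one block of size 2 and the rest size 1 → block sizes [2, 1, 1]

Assembling the blocks gives a Jordan form
J =
  [-1,  1,  0,  0]
  [ 0, -1,  0,  0]
  [ 0,  0, -1,  0]
  [ 0,  0,  0, -1]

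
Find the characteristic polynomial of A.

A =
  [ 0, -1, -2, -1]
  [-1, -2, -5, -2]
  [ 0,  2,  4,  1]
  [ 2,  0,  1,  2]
x^4 - 4*x^3 + 6*x^2 - 4*x + 1

Expanding det(x·I − A) (e.g. by cofactor expansion or by noting that A is similar to its Jordan form J, which has the same characteristic polynomial as A) gives
  χ_A(x) = x^4 - 4*x^3 + 6*x^2 - 4*x + 1
which factors as (x - 1)^4. The eigenvalues (with algebraic multiplicities) are λ = 1 with multiplicity 4.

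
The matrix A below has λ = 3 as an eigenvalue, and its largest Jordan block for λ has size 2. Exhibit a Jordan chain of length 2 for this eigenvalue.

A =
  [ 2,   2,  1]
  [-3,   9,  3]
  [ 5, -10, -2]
A Jordan chain for λ = 3 of length 2:
v_1 = (-1, -3, 5)ᵀ
v_2 = (1, 0, 0)ᵀ

Let N = A − (3)·I. We want v_2 with N^2 v_2 = 0 but N^1 v_2 ≠ 0; then v_{j-1} := N · v_j for j = 2, …, 2.

Pick v_2 = (1, 0, 0)ᵀ.
Then v_1 = N · v_2 = (-1, -3, 5)ᵀ.

Sanity check: (A − (3)·I) v_1 = (0, 0, 0)ᵀ = 0. ✓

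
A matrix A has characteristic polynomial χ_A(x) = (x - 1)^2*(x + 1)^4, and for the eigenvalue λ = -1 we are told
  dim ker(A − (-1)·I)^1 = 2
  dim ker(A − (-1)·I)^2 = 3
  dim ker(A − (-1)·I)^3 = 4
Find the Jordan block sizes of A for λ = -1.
Block sizes for λ = -1: [3, 1]

From the dimensions of kernels of powers, the number of Jordan blocks of size at least j is d_j − d_{j−1} where d_j = dim ker(N^j) (with d_0 = 0). Computing the differences gives [2, 1, 1].
The number of blocks of size exactly k is (#blocks of size ≥ k) − (#blocks of size ≥ k + 1), so the partition is: 1 block(s) of size 1, 1 block(s) of size 3.
In nonincreasing order the block sizes are [3, 1].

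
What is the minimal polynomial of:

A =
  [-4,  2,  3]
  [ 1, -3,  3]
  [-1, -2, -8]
x^2 + 10*x + 25

The characteristic polynomial is χ_A(x) = (x + 5)^3, so the eigenvalues are known. The minimal polynomial is
  m_A(x) = Π_λ (x − λ)^{k_λ}
where k_λ is the size of the *largest* Jordan block for λ (equivalently, the smallest k with (A − λI)^k v = 0 for every generalised eigenvector v of λ).

  λ = -5: largest Jordan block has size 2, contributing (x + 5)^2

So m_A(x) = (x + 5)^2 = x^2 + 10*x + 25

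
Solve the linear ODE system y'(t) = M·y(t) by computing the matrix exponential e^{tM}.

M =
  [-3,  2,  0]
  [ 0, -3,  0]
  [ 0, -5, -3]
e^{tM} =
  [exp(-3*t), 2*t*exp(-3*t), 0]
  [0, exp(-3*t), 0]
  [0, -5*t*exp(-3*t), exp(-3*t)]

Strategy: write M = P · J · P⁻¹ where J is a Jordan canonical form, so e^{tM} = P · e^{tJ} · P⁻¹, and e^{tJ} can be computed block-by-block.

M has Jordan form
J =
  [-3,  1,  0]
  [ 0, -3,  0]
  [ 0,  0, -3]
(up to reordering of blocks).

Per-block formulas:
  For a 1×1 block at λ = -3: exp(t · [-3]) = [e^(-3t)].
  For a 2×2 Jordan block J_2(-3): exp(t · J_2(-3)) = e^(-3t)·(I + t·N), where N is the 2×2 nilpotent shift.

After assembling e^{tJ} and conjugating by P, we get:

e^{tM} =
  [exp(-3*t), 2*t*exp(-3*t), 0]
  [0, exp(-3*t), 0]
  [0, -5*t*exp(-3*t), exp(-3*t)]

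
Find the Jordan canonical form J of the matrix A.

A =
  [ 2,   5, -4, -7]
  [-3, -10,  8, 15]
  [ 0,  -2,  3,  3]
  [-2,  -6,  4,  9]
J_2(1) ⊕ J_2(1)

The characteristic polynomial is
  det(x·I − A) = x^4 - 4*x^3 + 6*x^2 - 4*x + 1 = (x - 1)^4

Eigenvalues and multiplicities (the geometric multiplicity of λ is n − rank(A − λI), which equals the number of Jordan blocks for λ):
  λ = 1: algebraic multiplicity = 4, geometric multiplicity = 2

Determining the block sizes for each eigenvalue:
  λ = 1: with am = 4 and gm = 2, the partition is not yet determined (e.g. several partitions of 4 into 2 parts exist). Let N = A − (1)·I. Computing rank(N^1) = 2, rank(N^2) = 0; the number of blocks of size ≥ j is rank(N^{j−1}) − rank(N^j), giving [2, 2]. So we have 2 block(s) of size 2 → block sizes [2, 2]

Assembling the blocks gives a Jordan form
J =
  [1, 1, 0, 0]
  [0, 1, 0, 0]
  [0, 0, 1, 1]
  [0, 0, 0, 1]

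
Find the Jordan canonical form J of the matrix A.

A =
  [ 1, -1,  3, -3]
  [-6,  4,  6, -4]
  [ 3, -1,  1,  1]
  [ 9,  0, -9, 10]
J_3(4) ⊕ J_1(4)

The characteristic polynomial is
  det(x·I − A) = x^4 - 16*x^3 + 96*x^2 - 256*x + 256 = (x - 4)^4

Eigenvalues and multiplicities (the geometric multiplicity of λ is n − rank(A − λI), which equals the number of Jordan blocks for λ):
  λ = 4: algebraic multiplicity = 4, geometric multiplicity = 2

Determining the block sizes for each eigenvalue:
  λ = 4: with am = 4 and gm = 2, the partition is not yet determined (e.g. several partitions of 4 into 2 parts exist). Let N = A − (4)·I. Computing rank(N^1) = 2, rank(N^2) = 1, rank(N^3) = 0; the number of blocks of size ≥ j is rank(N^{j−1}) − rank(N^j), giving [2, 1, 1]. So we have 1 block(s) of size 3, 1 block(s) of size 1 → block sizes [3, 1]

Assembling the blocks gives a Jordan form
J =
  [4, 1, 0, 0]
  [0, 4, 1, 0]
  [0, 0, 4, 0]
  [0, 0, 0, 4]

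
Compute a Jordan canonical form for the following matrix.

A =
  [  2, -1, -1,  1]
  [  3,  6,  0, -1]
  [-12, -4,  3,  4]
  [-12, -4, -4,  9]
J_3(5) ⊕ J_1(5)

The characteristic polynomial is
  det(x·I − A) = x^4 - 20*x^3 + 150*x^2 - 500*x + 625 = (x - 5)^4

Eigenvalues and multiplicities (the geometric multiplicity of λ is n − rank(A − λI), which equals the number of Jordan blocks for λ):
  λ = 5: algebraic multiplicity = 4, geometric multiplicity = 2

Determining the block sizes for each eigenvalue:
  λ = 5: with am = 4 and gm = 2, the partition is not yet determined (e.g. several partitions of 4 into 2 parts exist). Let N = A − (5)·I. Computing rank(N^1) = 2, rank(N^2) = 1, rank(N^3) = 0; the number of blocks of size ≥ j is rank(N^{j−1}) − rank(N^j), giving [2, 1, 1]. So we have 1 block(s) of size 3, 1 block(s) of size 1 → block sizes [3, 1]

Assembling the blocks gives a Jordan form
J =
  [5, 1, 0, 0]
  [0, 5, 1, 0]
  [0, 0, 5, 0]
  [0, 0, 0, 5]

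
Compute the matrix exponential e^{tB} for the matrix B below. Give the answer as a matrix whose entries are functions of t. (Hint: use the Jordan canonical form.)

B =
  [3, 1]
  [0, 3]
e^{tB} =
  [exp(3*t), t*exp(3*t)]
  [0, exp(3*t)]

Strategy: write B = P · J · P⁻¹ where J is a Jordan canonical form, so e^{tB} = P · e^{tJ} · P⁻¹, and e^{tJ} can be computed block-by-block.

B has Jordan form
J =
  [3, 1]
  [0, 3]
(up to reordering of blocks).

Per-block formulas:
  For a 2×2 Jordan block J_2(3): exp(t · J_2(3)) = e^(3t)·(I + t·N), where N is the 2×2 nilpotent shift.

After assembling e^{tJ} and conjugating by P, we get:

e^{tB} =
  [exp(3*t), t*exp(3*t)]
  [0, exp(3*t)]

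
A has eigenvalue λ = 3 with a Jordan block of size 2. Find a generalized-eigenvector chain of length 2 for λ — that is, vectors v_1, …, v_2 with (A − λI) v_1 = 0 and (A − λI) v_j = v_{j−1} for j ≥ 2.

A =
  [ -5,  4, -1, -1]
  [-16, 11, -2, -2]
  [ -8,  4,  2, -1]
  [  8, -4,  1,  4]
A Jordan chain for λ = 3 of length 2:
v_1 = (-8, -16, -8, 8)ᵀ
v_2 = (1, 0, 0, 0)ᵀ

Let N = A − (3)·I. We want v_2 with N^2 v_2 = 0 but N^1 v_2 ≠ 0; then v_{j-1} := N · v_j for j = 2, …, 2.

Pick v_2 = (1, 0, 0, 0)ᵀ.
Then v_1 = N · v_2 = (-8, -16, -8, 8)ᵀ.

Sanity check: (A − (3)·I) v_1 = (0, 0, 0, 0)ᵀ = 0. ✓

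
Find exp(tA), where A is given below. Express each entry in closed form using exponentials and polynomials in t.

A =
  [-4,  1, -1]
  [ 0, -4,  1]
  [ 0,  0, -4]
e^{tA} =
  [exp(-4*t), t*exp(-4*t), t^2*exp(-4*t)/2 - t*exp(-4*t)]
  [0, exp(-4*t), t*exp(-4*t)]
  [0, 0, exp(-4*t)]

Strategy: write A = P · J · P⁻¹ where J is a Jordan canonical form, so e^{tA} = P · e^{tJ} · P⁻¹, and e^{tJ} can be computed block-by-block.

A has Jordan form
J =
  [-4,  1,  0]
  [ 0, -4,  1]
  [ 0,  0, -4]
(up to reordering of blocks).

Per-block formulas:
  For a 3×3 Jordan block J_3(-4): exp(t · J_3(-4)) = e^(-4t)·(I + t·N + (t^2/2)·N^2), where N is the 3×3 nilpotent shift.

After assembling e^{tJ} and conjugating by P, we get:

e^{tA} =
  [exp(-4*t), t*exp(-4*t), t^2*exp(-4*t)/2 - t*exp(-4*t)]
  [0, exp(-4*t), t*exp(-4*t)]
  [0, 0, exp(-4*t)]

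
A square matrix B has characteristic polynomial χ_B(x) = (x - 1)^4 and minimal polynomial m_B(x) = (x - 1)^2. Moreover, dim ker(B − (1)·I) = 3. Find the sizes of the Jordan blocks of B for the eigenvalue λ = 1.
Block sizes for λ = 1: [2, 1, 1]

Step 1 — from the characteristic polynomial, algebraic multiplicity of λ = 1 is 4. From dim ker(B − (1)·I) = 3, there are exactly 3 Jordan blocks for λ = 1.
Step 2 — from the minimal polynomial, the factor (x − 1)^2 tells us the largest block for λ = 1 has size 2.
Step 3 — with total size 4, 3 blocks, and largest block 2, the block sizes (in nonincreasing order) are [2, 1, 1].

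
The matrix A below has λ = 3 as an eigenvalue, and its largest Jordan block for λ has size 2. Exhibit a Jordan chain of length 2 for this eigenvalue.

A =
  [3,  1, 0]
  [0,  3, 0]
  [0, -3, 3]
A Jordan chain for λ = 3 of length 2:
v_1 = (1, 0, -3)ᵀ
v_2 = (0, 1, 0)ᵀ

Let N = A − (3)·I. We want v_2 with N^2 v_2 = 0 but N^1 v_2 ≠ 0; then v_{j-1} := N · v_j for j = 2, …, 2.

Pick v_2 = (0, 1, 0)ᵀ.
Then v_1 = N · v_2 = (1, 0, -3)ᵀ.

Sanity check: (A − (3)·I) v_1 = (0, 0, 0)ᵀ = 0. ✓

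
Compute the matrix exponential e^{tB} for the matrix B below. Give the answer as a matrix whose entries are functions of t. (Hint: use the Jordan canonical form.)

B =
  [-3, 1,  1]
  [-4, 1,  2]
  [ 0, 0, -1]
e^{tB} =
  [-2*t*exp(-t) + exp(-t), t*exp(-t), t*exp(-t)]
  [-4*t*exp(-t), 2*t*exp(-t) + exp(-t), 2*t*exp(-t)]
  [0, 0, exp(-t)]

Strategy: write B = P · J · P⁻¹ where J is a Jordan canonical form, so e^{tB} = P · e^{tJ} · P⁻¹, and e^{tJ} can be computed block-by-block.

B has Jordan form
J =
  [-1,  1,  0]
  [ 0, -1,  0]
  [ 0,  0, -1]
(up to reordering of blocks).

Per-block formulas:
  For a 1×1 block at λ = -1: exp(t · [-1]) = [e^(-1t)].
  For a 2×2 Jordan block J_2(-1): exp(t · J_2(-1)) = e^(-1t)·(I + t·N), where N is the 2×2 nilpotent shift.

After assembling e^{tJ} and conjugating by P, we get:

e^{tB} =
  [-2*t*exp(-t) + exp(-t), t*exp(-t), t*exp(-t)]
  [-4*t*exp(-t), 2*t*exp(-t) + exp(-t), 2*t*exp(-t)]
  [0, 0, exp(-t)]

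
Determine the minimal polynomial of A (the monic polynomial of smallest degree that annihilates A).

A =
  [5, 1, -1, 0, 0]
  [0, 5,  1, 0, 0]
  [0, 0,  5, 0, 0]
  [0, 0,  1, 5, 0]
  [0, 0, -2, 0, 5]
x^3 - 15*x^2 + 75*x - 125

The characteristic polynomial is χ_A(x) = (x - 5)^5, so the eigenvalues are known. The minimal polynomial is
  m_A(x) = Π_λ (x − λ)^{k_λ}
where k_λ is the size of the *largest* Jordan block for λ (equivalently, the smallest k with (A − λI)^k v = 0 for every generalised eigenvector v of λ).

  λ = 5: largest Jordan block has size 3, contributing (x − 5)^3

So m_A(x) = (x - 5)^3 = x^3 - 15*x^2 + 75*x - 125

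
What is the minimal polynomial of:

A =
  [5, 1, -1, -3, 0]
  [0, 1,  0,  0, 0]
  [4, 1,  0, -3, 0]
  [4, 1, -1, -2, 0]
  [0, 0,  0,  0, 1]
x^2 - 2*x + 1

The characteristic polynomial is χ_A(x) = (x - 1)^5, so the eigenvalues are known. The minimal polynomial is
  m_A(x) = Π_λ (x − λ)^{k_λ}
where k_λ is the size of the *largest* Jordan block for λ (equivalently, the smallest k with (A − λI)^k v = 0 for every generalised eigenvector v of λ).

  λ = 1: largest Jordan block has size 2, contributing (x − 1)^2

So m_A(x) = (x - 1)^2 = x^2 - 2*x + 1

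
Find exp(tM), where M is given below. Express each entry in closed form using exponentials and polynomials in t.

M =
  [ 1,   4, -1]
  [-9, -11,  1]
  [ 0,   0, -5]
e^{tM} =
  [6*t*exp(-5*t) + exp(-5*t), 4*t*exp(-5*t), -t^2*exp(-5*t) - t*exp(-5*t)]
  [-9*t*exp(-5*t), -6*t*exp(-5*t) + exp(-5*t), 3*t^2*exp(-5*t)/2 + t*exp(-5*t)]
  [0, 0, exp(-5*t)]

Strategy: write M = P · J · P⁻¹ where J is a Jordan canonical form, so e^{tM} = P · e^{tJ} · P⁻¹, and e^{tJ} can be computed block-by-block.

M has Jordan form
J =
  [-5,  1,  0]
  [ 0, -5,  1]
  [ 0,  0, -5]
(up to reordering of blocks).

Per-block formulas:
  For a 3×3 Jordan block J_3(-5): exp(t · J_3(-5)) = e^(-5t)·(I + t·N + (t^2/2)·N^2), where N is the 3×3 nilpotent shift.

After assembling e^{tJ} and conjugating by P, we get:

e^{tM} =
  [6*t*exp(-5*t) + exp(-5*t), 4*t*exp(-5*t), -t^2*exp(-5*t) - t*exp(-5*t)]
  [-9*t*exp(-5*t), -6*t*exp(-5*t) + exp(-5*t), 3*t^2*exp(-5*t)/2 + t*exp(-5*t)]
  [0, 0, exp(-5*t)]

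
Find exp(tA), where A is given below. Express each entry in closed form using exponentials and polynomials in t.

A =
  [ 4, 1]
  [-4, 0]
e^{tA} =
  [2*t*exp(2*t) + exp(2*t), t*exp(2*t)]
  [-4*t*exp(2*t), -2*t*exp(2*t) + exp(2*t)]

Strategy: write A = P · J · P⁻¹ where J is a Jordan canonical form, so e^{tA} = P · e^{tJ} · P⁻¹, and e^{tJ} can be computed block-by-block.

A has Jordan form
J =
  [2, 1]
  [0, 2]
(up to reordering of blocks).

Per-block formulas:
  For a 2×2 Jordan block J_2(2): exp(t · J_2(2)) = e^(2t)·(I + t·N), where N is the 2×2 nilpotent shift.

After assembling e^{tJ} and conjugating by P, we get:

e^{tA} =
  [2*t*exp(2*t) + exp(2*t), t*exp(2*t)]
  [-4*t*exp(2*t), -2*t*exp(2*t) + exp(2*t)]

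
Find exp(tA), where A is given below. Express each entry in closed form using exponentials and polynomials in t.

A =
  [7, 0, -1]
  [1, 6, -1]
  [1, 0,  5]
e^{tA} =
  [t*exp(6*t) + exp(6*t), 0, -t*exp(6*t)]
  [t*exp(6*t), exp(6*t), -t*exp(6*t)]
  [t*exp(6*t), 0, -t*exp(6*t) + exp(6*t)]

Strategy: write A = P · J · P⁻¹ where J is a Jordan canonical form, so e^{tA} = P · e^{tJ} · P⁻¹, and e^{tJ} can be computed block-by-block.

A has Jordan form
J =
  [6, 1, 0]
  [0, 6, 0]
  [0, 0, 6]
(up to reordering of blocks).

Per-block formulas:
  For a 1×1 block at λ = 6: exp(t · [6]) = [e^(6t)].
  For a 2×2 Jordan block J_2(6): exp(t · J_2(6)) = e^(6t)·(I + t·N), where N is the 2×2 nilpotent shift.

After assembling e^{tJ} and conjugating by P, we get:

e^{tA} =
  [t*exp(6*t) + exp(6*t), 0, -t*exp(6*t)]
  [t*exp(6*t), exp(6*t), -t*exp(6*t)]
  [t*exp(6*t), 0, -t*exp(6*t) + exp(6*t)]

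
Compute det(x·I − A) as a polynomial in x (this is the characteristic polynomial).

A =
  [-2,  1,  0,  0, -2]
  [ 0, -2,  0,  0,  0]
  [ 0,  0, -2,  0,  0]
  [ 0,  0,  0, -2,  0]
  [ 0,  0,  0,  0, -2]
x^5 + 10*x^4 + 40*x^3 + 80*x^2 + 80*x + 32

Expanding det(x·I − A) (e.g. by cofactor expansion or by noting that A is similar to its Jordan form J, which has the same characteristic polynomial as A) gives
  χ_A(x) = x^5 + 10*x^4 + 40*x^3 + 80*x^2 + 80*x + 32
which factors as (x + 2)^5. The eigenvalues (with algebraic multiplicities) are λ = -2 with multiplicity 5.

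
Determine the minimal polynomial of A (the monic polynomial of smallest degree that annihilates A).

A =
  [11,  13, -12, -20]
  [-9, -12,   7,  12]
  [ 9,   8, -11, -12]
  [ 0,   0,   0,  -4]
x^3 + 12*x^2 + 48*x + 64

The characteristic polynomial is χ_A(x) = (x + 4)^4, so the eigenvalues are known. The minimal polynomial is
  m_A(x) = Π_λ (x − λ)^{k_λ}
where k_λ is the size of the *largest* Jordan block for λ (equivalently, the smallest k with (A − λI)^k v = 0 for every generalised eigenvector v of λ).

  λ = -4: largest Jordan block has size 3, contributing (x + 4)^3

So m_A(x) = (x + 4)^3 = x^3 + 12*x^2 + 48*x + 64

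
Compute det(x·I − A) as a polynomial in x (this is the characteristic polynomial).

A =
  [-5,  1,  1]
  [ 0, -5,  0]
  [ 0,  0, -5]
x^3 + 15*x^2 + 75*x + 125

Expanding det(x·I − A) (e.g. by cofactor expansion or by noting that A is similar to its Jordan form J, which has the same characteristic polynomial as A) gives
  χ_A(x) = x^3 + 15*x^2 + 75*x + 125
which factors as (x + 5)^3. The eigenvalues (with algebraic multiplicities) are λ = -5 with multiplicity 3.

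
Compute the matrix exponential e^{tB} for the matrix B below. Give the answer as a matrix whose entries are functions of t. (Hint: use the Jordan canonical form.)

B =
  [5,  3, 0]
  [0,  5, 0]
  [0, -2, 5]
e^{tB} =
  [exp(5*t), 3*t*exp(5*t), 0]
  [0, exp(5*t), 0]
  [0, -2*t*exp(5*t), exp(5*t)]

Strategy: write B = P · J · P⁻¹ where J is a Jordan canonical form, so e^{tB} = P · e^{tJ} · P⁻¹, and e^{tJ} can be computed block-by-block.

B has Jordan form
J =
  [5, 1, 0]
  [0, 5, 0]
  [0, 0, 5]
(up to reordering of blocks).

Per-block formulas:
  For a 1×1 block at λ = 5: exp(t · [5]) = [e^(5t)].
  For a 2×2 Jordan block J_2(5): exp(t · J_2(5)) = e^(5t)·(I + t·N), where N is the 2×2 nilpotent shift.

After assembling e^{tJ} and conjugating by P, we get:

e^{tB} =
  [exp(5*t), 3*t*exp(5*t), 0]
  [0, exp(5*t), 0]
  [0, -2*t*exp(5*t), exp(5*t)]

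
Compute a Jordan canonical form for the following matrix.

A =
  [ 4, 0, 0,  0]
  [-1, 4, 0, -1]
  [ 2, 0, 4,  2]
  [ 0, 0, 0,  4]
J_2(4) ⊕ J_1(4) ⊕ J_1(4)

The characteristic polynomial is
  det(x·I − A) = x^4 - 16*x^3 + 96*x^2 - 256*x + 256 = (x - 4)^4

Eigenvalues and multiplicities (the geometric multiplicity of λ is n − rank(A − λI), which equals the number of Jordan blocks for λ):
  λ = 4: algebraic multiplicity = 4, geometric multiplicity = 3

Determining the block sizes for each eigenvalue:
  λ = 4: 3 blocks summing to 4 forces exactly one block of size 2 and the rest size 1 → block sizes [2, 1, 1]

Assembling the blocks gives a Jordan form
J =
  [4, 1, 0, 0]
  [0, 4, 0, 0]
  [0, 0, 4, 0]
  [0, 0, 0, 4]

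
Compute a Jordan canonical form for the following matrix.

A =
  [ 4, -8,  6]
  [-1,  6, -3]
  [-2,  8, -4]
J_2(2) ⊕ J_1(2)

The characteristic polynomial is
  det(x·I − A) = x^3 - 6*x^2 + 12*x - 8 = (x - 2)^3

Eigenvalues and multiplicities (the geometric multiplicity of λ is n − rank(A − λI), which equals the number of Jordan blocks for λ):
  λ = 2: algebraic multiplicity = 3, geometric multiplicity = 2

Determining the block sizes for each eigenvalue:
  λ = 2: 2 blocks summing to 3 forces exactly one block of size 2 and the rest size 1 → block sizes [2, 1]

Assembling the blocks gives a Jordan form
J =
  [2, 1, 0]
  [0, 2, 0]
  [0, 0, 2]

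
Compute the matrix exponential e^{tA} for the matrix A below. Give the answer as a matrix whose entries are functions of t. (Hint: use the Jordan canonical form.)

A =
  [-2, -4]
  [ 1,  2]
e^{tA} =
  [1 - 2*t, -4*t]
  [t, 2*t + 1]

Strategy: write A = P · J · P⁻¹ where J is a Jordan canonical form, so e^{tA} = P · e^{tJ} · P⁻¹, and e^{tJ} can be computed block-by-block.

A has Jordan form
J =
  [0, 1]
  [0, 0]
(up to reordering of blocks).

Per-block formulas:
  For a 2×2 Jordan block J_2(0): exp(t · J_2(0)) = e^(0t)·(I + t·N), where N is the 2×2 nilpotent shift.

After assembling e^{tJ} and conjugating by P, we get:

e^{tA} =
  [1 - 2*t, -4*t]
  [t, 2*t + 1]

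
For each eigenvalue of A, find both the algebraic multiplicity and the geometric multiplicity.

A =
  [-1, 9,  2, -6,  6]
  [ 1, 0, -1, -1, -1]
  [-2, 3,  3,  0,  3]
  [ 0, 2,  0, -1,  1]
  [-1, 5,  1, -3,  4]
λ = 1: alg = 5, geom = 2

Step 1 — factor the characteristic polynomial to read off the algebraic multiplicities:
  χ_A(x) = (x - 1)^5

Step 2 — compute geometric multiplicities via the rank-nullity identity g(λ) = n − rank(A − λI):
  rank(A − (1)·I) = 3, so dim ker(A − (1)·I) = n − 3 = 2

Summary:
  λ = 1: algebraic multiplicity = 5, geometric multiplicity = 2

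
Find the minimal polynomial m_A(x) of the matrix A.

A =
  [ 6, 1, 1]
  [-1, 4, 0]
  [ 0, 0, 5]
x^3 - 15*x^2 + 75*x - 125

The characteristic polynomial is χ_A(x) = (x - 5)^3, so the eigenvalues are known. The minimal polynomial is
  m_A(x) = Π_λ (x − λ)^{k_λ}
where k_λ is the size of the *largest* Jordan block for λ (equivalently, the smallest k with (A − λI)^k v = 0 for every generalised eigenvector v of λ).

  λ = 5: largest Jordan block has size 3, contributing (x − 5)^3

So m_A(x) = (x - 5)^3 = x^3 - 15*x^2 + 75*x - 125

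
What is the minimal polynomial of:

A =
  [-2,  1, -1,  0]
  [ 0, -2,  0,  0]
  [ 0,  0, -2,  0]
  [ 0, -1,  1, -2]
x^2 + 4*x + 4

The characteristic polynomial is χ_A(x) = (x + 2)^4, so the eigenvalues are known. The minimal polynomial is
  m_A(x) = Π_λ (x − λ)^{k_λ}
where k_λ is the size of the *largest* Jordan block for λ (equivalently, the smallest k with (A − λI)^k v = 0 for every generalised eigenvector v of λ).

  λ = -2: largest Jordan block has size 2, contributing (x + 2)^2

So m_A(x) = (x + 2)^2 = x^2 + 4*x + 4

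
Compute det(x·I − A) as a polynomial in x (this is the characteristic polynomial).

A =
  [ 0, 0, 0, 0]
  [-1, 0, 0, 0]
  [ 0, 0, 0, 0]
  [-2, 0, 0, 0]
x^4

Expanding det(x·I − A) (e.g. by cofactor expansion or by noting that A is similar to its Jordan form J, which has the same characteristic polynomial as A) gives
  χ_A(x) = x^4
which factors as x^4. The eigenvalues (with algebraic multiplicities) are λ = 0 with multiplicity 4.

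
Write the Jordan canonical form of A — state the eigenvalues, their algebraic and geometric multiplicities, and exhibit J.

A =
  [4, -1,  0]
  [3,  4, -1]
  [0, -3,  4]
J_3(4)

The characteristic polynomial is
  det(x·I − A) = x^3 - 12*x^2 + 48*x - 64 = (x - 4)^3

Eigenvalues and multiplicities (the geometric multiplicity of λ is n − rank(A − λI), which equals the number of Jordan blocks for λ):
  λ = 4: algebraic multiplicity = 3, geometric multiplicity = 1

Determining the block sizes for each eigenvalue:
  λ = 4: one block (gm = 1), so the single block has size am = 3 → block sizes [3]

Assembling the blocks gives a Jordan form
J =
  [4, 1, 0]
  [0, 4, 1]
  [0, 0, 4]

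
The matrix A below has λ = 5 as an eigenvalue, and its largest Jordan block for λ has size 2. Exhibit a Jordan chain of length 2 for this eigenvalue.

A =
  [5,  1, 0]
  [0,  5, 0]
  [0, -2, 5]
A Jordan chain for λ = 5 of length 2:
v_1 = (1, 0, -2)ᵀ
v_2 = (0, 1, 0)ᵀ

Let N = A − (5)·I. We want v_2 with N^2 v_2 = 0 but N^1 v_2 ≠ 0; then v_{j-1} := N · v_j for j = 2, …, 2.

Pick v_2 = (0, 1, 0)ᵀ.
Then v_1 = N · v_2 = (1, 0, -2)ᵀ.

Sanity check: (A − (5)·I) v_1 = (0, 0, 0)ᵀ = 0. ✓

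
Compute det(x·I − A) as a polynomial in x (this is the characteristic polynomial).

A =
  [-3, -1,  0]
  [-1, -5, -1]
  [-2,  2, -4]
x^3 + 12*x^2 + 48*x + 64

Expanding det(x·I − A) (e.g. by cofactor expansion or by noting that A is similar to its Jordan form J, which has the same characteristic polynomial as A) gives
  χ_A(x) = x^3 + 12*x^2 + 48*x + 64
which factors as (x + 4)^3. The eigenvalues (with algebraic multiplicities) are λ = -4 with multiplicity 3.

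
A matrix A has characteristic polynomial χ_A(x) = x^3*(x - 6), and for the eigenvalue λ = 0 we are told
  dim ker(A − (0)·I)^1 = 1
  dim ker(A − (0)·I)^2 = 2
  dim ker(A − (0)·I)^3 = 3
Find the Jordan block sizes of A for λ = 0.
Block sizes for λ = 0: [3]

From the dimensions of kernels of powers, the number of Jordan blocks of size at least j is d_j − d_{j−1} where d_j = dim ker(N^j) (with d_0 = 0). Computing the differences gives [1, 1, 1].
The number of blocks of size exactly k is (#blocks of size ≥ k) − (#blocks of size ≥ k + 1), so the partition is: 1 block(s) of size 3.
In nonincreasing order the block sizes are [3].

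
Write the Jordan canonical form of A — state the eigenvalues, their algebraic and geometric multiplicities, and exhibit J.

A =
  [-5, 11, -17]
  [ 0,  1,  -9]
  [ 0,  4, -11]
J_3(-5)

The characteristic polynomial is
  det(x·I − A) = x^3 + 15*x^2 + 75*x + 125 = (x + 5)^3

Eigenvalues and multiplicities (the geometric multiplicity of λ is n − rank(A − λI), which equals the number of Jordan blocks for λ):
  λ = -5: algebraic multiplicity = 3, geometric multiplicity = 1

Determining the block sizes for each eigenvalue:
  λ = -5: one block (gm = 1), so the single block has size am = 3 → block sizes [3]

Assembling the blocks gives a Jordan form
J =
  [-5,  1,  0]
  [ 0, -5,  1]
  [ 0,  0, -5]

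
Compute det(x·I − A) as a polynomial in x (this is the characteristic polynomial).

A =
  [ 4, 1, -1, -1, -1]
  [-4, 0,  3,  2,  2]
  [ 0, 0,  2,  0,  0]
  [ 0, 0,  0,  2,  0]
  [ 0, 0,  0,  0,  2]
x^5 - 10*x^4 + 40*x^3 - 80*x^2 + 80*x - 32

Expanding det(x·I − A) (e.g. by cofactor expansion or by noting that A is similar to its Jordan form J, which has the same characteristic polynomial as A) gives
  χ_A(x) = x^5 - 10*x^4 + 40*x^3 - 80*x^2 + 80*x - 32
which factors as (x - 2)^5. The eigenvalues (with algebraic multiplicities) are λ = 2 with multiplicity 5.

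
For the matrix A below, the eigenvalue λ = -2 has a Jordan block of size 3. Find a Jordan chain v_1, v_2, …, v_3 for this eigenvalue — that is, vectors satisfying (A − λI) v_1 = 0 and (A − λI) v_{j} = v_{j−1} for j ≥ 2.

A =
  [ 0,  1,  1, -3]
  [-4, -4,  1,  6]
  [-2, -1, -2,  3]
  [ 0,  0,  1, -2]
A Jordan chain for λ = -2 of length 3:
v_1 = (-2, -2, 0, -2)ᵀ
v_2 = (2, -4, -2, 0)ᵀ
v_3 = (1, 0, 0, 0)ᵀ

Let N = A − (-2)·I. We want v_3 with N^3 v_3 = 0 but N^2 v_3 ≠ 0; then v_{j-1} := N · v_j for j = 3, …, 2.

Pick v_3 = (1, 0, 0, 0)ᵀ.
Then v_2 = N · v_3 = (2, -4, -2, 0)ᵀ.
Then v_1 = N · v_2 = (-2, -2, 0, -2)ᵀ.

Sanity check: (A − (-2)·I) v_1 = (0, 0, 0, 0)ᵀ = 0. ✓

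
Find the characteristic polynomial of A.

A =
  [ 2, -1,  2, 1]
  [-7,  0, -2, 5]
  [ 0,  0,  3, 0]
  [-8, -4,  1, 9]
x^4 - 14*x^3 + 72*x^2 - 162*x + 135

Expanding det(x·I − A) (e.g. by cofactor expansion or by noting that A is similar to its Jordan form J, which has the same characteristic polynomial as A) gives
  χ_A(x) = x^4 - 14*x^3 + 72*x^2 - 162*x + 135
which factors as (x - 5)*(x - 3)^3. The eigenvalues (with algebraic multiplicities) are λ = 3 with multiplicity 3, λ = 5 with multiplicity 1.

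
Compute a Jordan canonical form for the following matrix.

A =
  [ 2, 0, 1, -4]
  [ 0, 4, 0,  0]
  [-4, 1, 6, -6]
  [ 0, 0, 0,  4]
J_3(4) ⊕ J_1(4)

The characteristic polynomial is
  det(x·I − A) = x^4 - 16*x^3 + 96*x^2 - 256*x + 256 = (x - 4)^4

Eigenvalues and multiplicities (the geometric multiplicity of λ is n − rank(A − λI), which equals the number of Jordan blocks for λ):
  λ = 4: algebraic multiplicity = 4, geometric multiplicity = 2

Determining the block sizes for each eigenvalue:
  λ = 4: with am = 4 and gm = 2, the partition is not yet determined (e.g. several partitions of 4 into 2 parts exist). Let N = A − (4)·I. Computing rank(N^1) = 2, rank(N^2) = 1, rank(N^3) = 0; the number of blocks of size ≥ j is rank(N^{j−1}) − rank(N^j), giving [2, 1, 1]. So we have 1 block(s) of size 3, 1 block(s) of size 1 → block sizes [3, 1]

Assembling the blocks gives a Jordan form
J =
  [4, 1, 0, 0]
  [0, 4, 1, 0]
  [0, 0, 4, 0]
  [0, 0, 0, 4]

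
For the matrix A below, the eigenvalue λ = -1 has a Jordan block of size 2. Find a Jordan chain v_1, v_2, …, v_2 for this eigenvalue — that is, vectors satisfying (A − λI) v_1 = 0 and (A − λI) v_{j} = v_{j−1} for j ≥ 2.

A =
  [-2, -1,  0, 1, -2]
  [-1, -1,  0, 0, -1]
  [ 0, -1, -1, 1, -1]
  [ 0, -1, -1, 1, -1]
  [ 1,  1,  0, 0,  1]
A Jordan chain for λ = -1 of length 2:
v_1 = (-1, -1, 0, 0, 1)ᵀ
v_2 = (1, 0, 0, 0, 0)ᵀ

Let N = A − (-1)·I. We want v_2 with N^2 v_2 = 0 but N^1 v_2 ≠ 0; then v_{j-1} := N · v_j for j = 2, …, 2.

Pick v_2 = (1, 0, 0, 0, 0)ᵀ.
Then v_1 = N · v_2 = (-1, -1, 0, 0, 1)ᵀ.

Sanity check: (A − (-1)·I) v_1 = (0, 0, 0, 0, 0)ᵀ = 0. ✓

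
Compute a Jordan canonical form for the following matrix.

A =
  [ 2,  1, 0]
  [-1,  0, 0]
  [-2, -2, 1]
J_2(1) ⊕ J_1(1)

The characteristic polynomial is
  det(x·I − A) = x^3 - 3*x^2 + 3*x - 1 = (x - 1)^3

Eigenvalues and multiplicities (the geometric multiplicity of λ is n − rank(A − λI), which equals the number of Jordan blocks for λ):
  λ = 1: algebraic multiplicity = 3, geometric multiplicity = 2

Determining the block sizes for each eigenvalue:
  λ = 1: 2 blocks summing to 3 forces exactly one block of size 2 and the rest size 1 → block sizes [2, 1]

Assembling the blocks gives a Jordan form
J =
  [1, 1, 0]
  [0, 1, 0]
  [0, 0, 1]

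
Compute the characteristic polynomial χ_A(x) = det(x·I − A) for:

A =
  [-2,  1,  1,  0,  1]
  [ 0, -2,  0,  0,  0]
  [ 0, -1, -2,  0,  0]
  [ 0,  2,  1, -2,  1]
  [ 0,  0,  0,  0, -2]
x^5 + 10*x^4 + 40*x^3 + 80*x^2 + 80*x + 32

Expanding det(x·I − A) (e.g. by cofactor expansion or by noting that A is similar to its Jordan form J, which has the same characteristic polynomial as A) gives
  χ_A(x) = x^5 + 10*x^4 + 40*x^3 + 80*x^2 + 80*x + 32
which factors as (x + 2)^5. The eigenvalues (with algebraic multiplicities) are λ = -2 with multiplicity 5.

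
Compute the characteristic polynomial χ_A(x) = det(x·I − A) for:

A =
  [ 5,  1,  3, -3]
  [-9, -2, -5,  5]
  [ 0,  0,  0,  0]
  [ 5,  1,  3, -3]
x^4

Expanding det(x·I − A) (e.g. by cofactor expansion or by noting that A is similar to its Jordan form J, which has the same characteristic polynomial as A) gives
  χ_A(x) = x^4
which factors as x^4. The eigenvalues (with algebraic multiplicities) are λ = 0 with multiplicity 4.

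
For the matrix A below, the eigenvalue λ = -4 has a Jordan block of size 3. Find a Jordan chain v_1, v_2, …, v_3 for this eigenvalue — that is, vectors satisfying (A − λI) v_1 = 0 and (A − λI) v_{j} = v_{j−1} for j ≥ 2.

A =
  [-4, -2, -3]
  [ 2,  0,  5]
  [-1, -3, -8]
A Jordan chain for λ = -4 of length 3:
v_1 = (-1, 3, -2)ᵀ
v_2 = (0, 2, -1)ᵀ
v_3 = (1, 0, 0)ᵀ

Let N = A − (-4)·I. We want v_3 with N^3 v_3 = 0 but N^2 v_3 ≠ 0; then v_{j-1} := N · v_j for j = 3, …, 2.

Pick v_3 = (1, 0, 0)ᵀ.
Then v_2 = N · v_3 = (0, 2, -1)ᵀ.
Then v_1 = N · v_2 = (-1, 3, -2)ᵀ.

Sanity check: (A − (-4)·I) v_1 = (0, 0, 0)ᵀ = 0. ✓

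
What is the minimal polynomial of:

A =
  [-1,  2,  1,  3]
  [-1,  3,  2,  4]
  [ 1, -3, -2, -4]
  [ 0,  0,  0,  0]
x^3

The characteristic polynomial is χ_A(x) = x^4, so the eigenvalues are known. The minimal polynomial is
  m_A(x) = Π_λ (x − λ)^{k_λ}
where k_λ is the size of the *largest* Jordan block for λ (equivalently, the smallest k with (A − λI)^k v = 0 for every generalised eigenvector v of λ).

  λ = 0: largest Jordan block has size 3, contributing (x − 0)^3

So m_A(x) = x^3 = x^3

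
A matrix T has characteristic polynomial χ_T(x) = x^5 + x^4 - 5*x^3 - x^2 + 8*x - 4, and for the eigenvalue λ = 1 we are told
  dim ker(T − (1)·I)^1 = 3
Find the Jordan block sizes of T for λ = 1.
Block sizes for λ = 1: [1, 1, 1]

From the dimensions of kernels of powers, the number of Jordan blocks of size at least j is d_j − d_{j−1} where d_j = dim ker(N^j) (with d_0 = 0). Computing the differences gives [3].
The number of blocks of size exactly k is (#blocks of size ≥ k) − (#blocks of size ≥ k + 1), so the partition is: 3 block(s) of size 1.
In nonincreasing order the block sizes are [1, 1, 1].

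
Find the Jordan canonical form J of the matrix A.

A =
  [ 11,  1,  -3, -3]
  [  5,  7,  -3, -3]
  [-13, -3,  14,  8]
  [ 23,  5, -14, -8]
J_2(6) ⊕ J_2(6)

The characteristic polynomial is
  det(x·I − A) = x^4 - 24*x^3 + 216*x^2 - 864*x + 1296 = (x - 6)^4

Eigenvalues and multiplicities (the geometric multiplicity of λ is n − rank(A − λI), which equals the number of Jordan blocks for λ):
  λ = 6: algebraic multiplicity = 4, geometric multiplicity = 2

Determining the block sizes for each eigenvalue:
  λ = 6: with am = 4 and gm = 2, the partition is not yet determined (e.g. several partitions of 4 into 2 parts exist). Let N = A − (6)·I. Computing rank(N^1) = 2, rank(N^2) = 0; the number of blocks of size ≥ j is rank(N^{j−1}) − rank(N^j), giving [2, 2]. So we have 2 block(s) of size 2 → block sizes [2, 2]

Assembling the blocks gives a Jordan form
J =
  [6, 1, 0, 0]
  [0, 6, 0, 0]
  [0, 0, 6, 1]
  [0, 0, 0, 6]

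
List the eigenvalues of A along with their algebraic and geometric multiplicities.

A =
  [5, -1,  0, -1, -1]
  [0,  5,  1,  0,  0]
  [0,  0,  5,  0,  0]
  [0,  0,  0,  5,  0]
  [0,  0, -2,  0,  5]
λ = 5: alg = 5, geom = 3

Step 1 — factor the characteristic polynomial to read off the algebraic multiplicities:
  χ_A(x) = (x - 5)^5

Step 2 — compute geometric multiplicities via the rank-nullity identity g(λ) = n − rank(A − λI):
  rank(A − (5)·I) = 2, so dim ker(A − (5)·I) = n − 2 = 3

Summary:
  λ = 5: algebraic multiplicity = 5, geometric multiplicity = 3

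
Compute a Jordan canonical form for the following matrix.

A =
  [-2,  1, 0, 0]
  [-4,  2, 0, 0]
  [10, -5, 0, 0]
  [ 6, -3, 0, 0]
J_2(0) ⊕ J_1(0) ⊕ J_1(0)

The characteristic polynomial is
  det(x·I − A) = x^4

Eigenvalues and multiplicities (the geometric multiplicity of λ is n − rank(A − λI), which equals the number of Jordan blocks for λ):
  λ = 0: algebraic multiplicity = 4, geometric multiplicity = 3

Determining the block sizes for each eigenvalue:
  λ = 0: 3 blocks summing to 4 forces exactly one block of size 2 and the rest size 1 → block sizes [2, 1, 1]

Assembling the blocks gives a Jordan form
J =
  [0, 1, 0, 0]
  [0, 0, 0, 0]
  [0, 0, 0, 0]
  [0, 0, 0, 0]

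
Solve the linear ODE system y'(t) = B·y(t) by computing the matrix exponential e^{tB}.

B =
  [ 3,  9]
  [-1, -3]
e^{tB} =
  [3*t + 1, 9*t]
  [-t, 1 - 3*t]

Strategy: write B = P · J · P⁻¹ where J is a Jordan canonical form, so e^{tB} = P · e^{tJ} · P⁻¹, and e^{tJ} can be computed block-by-block.

B has Jordan form
J =
  [0, 1]
  [0, 0]
(up to reordering of blocks).

Per-block formulas:
  For a 2×2 Jordan block J_2(0): exp(t · J_2(0)) = e^(0t)·(I + t·N), where N is the 2×2 nilpotent shift.

After assembling e^{tJ} and conjugating by P, we get:

e^{tB} =
  [3*t + 1, 9*t]
  [-t, 1 - 3*t]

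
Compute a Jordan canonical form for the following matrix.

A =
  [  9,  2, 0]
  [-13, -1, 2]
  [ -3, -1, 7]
J_3(5)

The characteristic polynomial is
  det(x·I − A) = x^3 - 15*x^2 + 75*x - 125 = (x - 5)^3

Eigenvalues and multiplicities (the geometric multiplicity of λ is n − rank(A − λI), which equals the number of Jordan blocks for λ):
  λ = 5: algebraic multiplicity = 3, geometric multiplicity = 1

Determining the block sizes for each eigenvalue:
  λ = 5: one block (gm = 1), so the single block has size am = 3 → block sizes [3]

Assembling the blocks gives a Jordan form
J =
  [5, 1, 0]
  [0, 5, 1]
  [0, 0, 5]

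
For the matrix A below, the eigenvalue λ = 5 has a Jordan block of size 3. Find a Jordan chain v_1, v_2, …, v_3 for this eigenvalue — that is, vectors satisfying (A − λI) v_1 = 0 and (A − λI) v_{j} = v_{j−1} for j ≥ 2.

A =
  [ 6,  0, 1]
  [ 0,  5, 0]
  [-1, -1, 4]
A Jordan chain for λ = 5 of length 3:
v_1 = (-1, 0, 1)ᵀ
v_2 = (0, 0, -1)ᵀ
v_3 = (0, 1, 0)ᵀ

Let N = A − (5)·I. We want v_3 with N^3 v_3 = 0 but N^2 v_3 ≠ 0; then v_{j-1} := N · v_j for j = 3, …, 2.

Pick v_3 = (0, 1, 0)ᵀ.
Then v_2 = N · v_3 = (0, 0, -1)ᵀ.
Then v_1 = N · v_2 = (-1, 0, 1)ᵀ.

Sanity check: (A − (5)·I) v_1 = (0, 0, 0)ᵀ = 0. ✓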